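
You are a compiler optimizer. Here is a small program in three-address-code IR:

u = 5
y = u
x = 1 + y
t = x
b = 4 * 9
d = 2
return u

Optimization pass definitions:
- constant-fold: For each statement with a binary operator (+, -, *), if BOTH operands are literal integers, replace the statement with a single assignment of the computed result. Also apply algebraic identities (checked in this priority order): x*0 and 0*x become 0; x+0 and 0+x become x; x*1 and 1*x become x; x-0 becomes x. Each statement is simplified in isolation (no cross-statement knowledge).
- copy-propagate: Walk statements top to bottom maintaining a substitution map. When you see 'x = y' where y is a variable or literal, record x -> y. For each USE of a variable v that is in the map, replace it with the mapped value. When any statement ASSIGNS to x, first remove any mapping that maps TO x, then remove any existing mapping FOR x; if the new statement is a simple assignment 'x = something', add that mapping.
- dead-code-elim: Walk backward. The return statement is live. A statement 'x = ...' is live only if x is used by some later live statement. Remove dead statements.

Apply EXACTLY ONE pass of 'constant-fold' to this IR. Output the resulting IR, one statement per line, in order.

Applying constant-fold statement-by-statement:
  [1] u = 5  (unchanged)
  [2] y = u  (unchanged)
  [3] x = 1 + y  (unchanged)
  [4] t = x  (unchanged)
  [5] b = 4 * 9  -> b = 36
  [6] d = 2  (unchanged)
  [7] return u  (unchanged)
Result (7 stmts):
  u = 5
  y = u
  x = 1 + y
  t = x
  b = 36
  d = 2
  return u

Answer: u = 5
y = u
x = 1 + y
t = x
b = 36
d = 2
return u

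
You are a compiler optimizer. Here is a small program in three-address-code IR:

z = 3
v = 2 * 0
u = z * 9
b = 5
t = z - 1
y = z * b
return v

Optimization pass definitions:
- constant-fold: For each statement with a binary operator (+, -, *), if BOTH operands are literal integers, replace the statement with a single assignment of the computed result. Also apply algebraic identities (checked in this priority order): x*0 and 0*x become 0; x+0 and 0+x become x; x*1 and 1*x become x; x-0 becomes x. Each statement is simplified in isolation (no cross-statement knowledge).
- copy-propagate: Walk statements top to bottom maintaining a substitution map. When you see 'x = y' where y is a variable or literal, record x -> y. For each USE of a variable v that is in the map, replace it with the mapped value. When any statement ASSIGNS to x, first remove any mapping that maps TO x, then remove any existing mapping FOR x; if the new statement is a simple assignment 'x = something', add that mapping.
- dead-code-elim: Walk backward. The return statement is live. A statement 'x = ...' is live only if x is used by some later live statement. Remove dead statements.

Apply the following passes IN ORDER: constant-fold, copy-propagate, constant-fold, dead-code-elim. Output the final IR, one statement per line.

Initial IR:
  z = 3
  v = 2 * 0
  u = z * 9
  b = 5
  t = z - 1
  y = z * b
  return v
After constant-fold (7 stmts):
  z = 3
  v = 0
  u = z * 9
  b = 5
  t = z - 1
  y = z * b
  return v
After copy-propagate (7 stmts):
  z = 3
  v = 0
  u = 3 * 9
  b = 5
  t = 3 - 1
  y = 3 * 5
  return 0
After constant-fold (7 stmts):
  z = 3
  v = 0
  u = 27
  b = 5
  t = 2
  y = 15
  return 0
After dead-code-elim (1 stmts):
  return 0

Answer: return 0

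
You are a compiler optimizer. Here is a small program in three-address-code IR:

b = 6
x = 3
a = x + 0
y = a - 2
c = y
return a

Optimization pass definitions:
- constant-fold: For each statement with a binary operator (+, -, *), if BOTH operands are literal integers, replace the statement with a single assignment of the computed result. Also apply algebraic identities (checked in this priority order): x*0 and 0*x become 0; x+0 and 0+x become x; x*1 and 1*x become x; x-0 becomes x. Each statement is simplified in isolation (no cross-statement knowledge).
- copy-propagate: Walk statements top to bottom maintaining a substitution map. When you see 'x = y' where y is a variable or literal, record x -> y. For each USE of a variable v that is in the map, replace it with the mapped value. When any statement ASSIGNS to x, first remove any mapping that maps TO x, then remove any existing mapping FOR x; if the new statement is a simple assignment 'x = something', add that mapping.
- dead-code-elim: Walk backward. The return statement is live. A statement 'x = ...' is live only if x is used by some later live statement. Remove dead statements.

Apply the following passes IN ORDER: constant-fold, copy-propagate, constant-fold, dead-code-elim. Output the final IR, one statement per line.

Initial IR:
  b = 6
  x = 3
  a = x + 0
  y = a - 2
  c = y
  return a
After constant-fold (6 stmts):
  b = 6
  x = 3
  a = x
  y = a - 2
  c = y
  return a
After copy-propagate (6 stmts):
  b = 6
  x = 3
  a = 3
  y = 3 - 2
  c = y
  return 3
After constant-fold (6 stmts):
  b = 6
  x = 3
  a = 3
  y = 1
  c = y
  return 3
After dead-code-elim (1 stmts):
  return 3

Answer: return 3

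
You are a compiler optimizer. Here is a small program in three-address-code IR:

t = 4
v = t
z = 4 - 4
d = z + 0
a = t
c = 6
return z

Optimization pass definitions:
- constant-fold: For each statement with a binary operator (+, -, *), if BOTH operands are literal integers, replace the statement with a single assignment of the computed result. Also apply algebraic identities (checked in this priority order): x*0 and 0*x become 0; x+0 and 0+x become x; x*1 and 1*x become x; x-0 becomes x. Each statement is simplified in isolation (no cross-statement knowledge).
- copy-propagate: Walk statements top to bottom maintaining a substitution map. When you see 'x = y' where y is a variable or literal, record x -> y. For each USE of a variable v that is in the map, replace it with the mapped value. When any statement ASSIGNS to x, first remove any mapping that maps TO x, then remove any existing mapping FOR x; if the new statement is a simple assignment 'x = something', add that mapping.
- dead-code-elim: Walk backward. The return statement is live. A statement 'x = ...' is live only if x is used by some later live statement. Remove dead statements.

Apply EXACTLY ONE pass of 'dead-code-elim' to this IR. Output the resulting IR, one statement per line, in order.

Answer: z = 4 - 4
return z

Derivation:
Applying dead-code-elim statement-by-statement:
  [7] return z  -> KEEP (return); live=['z']
  [6] c = 6  -> DEAD (c not live)
  [5] a = t  -> DEAD (a not live)
  [4] d = z + 0  -> DEAD (d not live)
  [3] z = 4 - 4  -> KEEP; live=[]
  [2] v = t  -> DEAD (v not live)
  [1] t = 4  -> DEAD (t not live)
Result (2 stmts):
  z = 4 - 4
  return z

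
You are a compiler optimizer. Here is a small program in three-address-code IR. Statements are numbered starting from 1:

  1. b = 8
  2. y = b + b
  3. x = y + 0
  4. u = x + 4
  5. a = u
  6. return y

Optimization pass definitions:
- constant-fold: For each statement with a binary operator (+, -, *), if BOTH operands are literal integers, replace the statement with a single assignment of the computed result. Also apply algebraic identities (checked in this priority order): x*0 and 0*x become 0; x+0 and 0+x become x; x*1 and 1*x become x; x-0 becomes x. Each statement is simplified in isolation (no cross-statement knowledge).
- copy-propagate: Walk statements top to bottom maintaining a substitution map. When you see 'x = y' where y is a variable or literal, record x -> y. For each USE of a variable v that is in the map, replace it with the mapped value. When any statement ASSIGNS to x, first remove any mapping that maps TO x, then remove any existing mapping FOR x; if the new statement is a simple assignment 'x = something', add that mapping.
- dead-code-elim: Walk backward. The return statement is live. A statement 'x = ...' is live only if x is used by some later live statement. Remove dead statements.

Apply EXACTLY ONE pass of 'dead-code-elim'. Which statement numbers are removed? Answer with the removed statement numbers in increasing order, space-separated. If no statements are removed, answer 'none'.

Backward liveness scan:
Stmt 1 'b = 8': KEEP (b is live); live-in = []
Stmt 2 'y = b + b': KEEP (y is live); live-in = ['b']
Stmt 3 'x = y + 0': DEAD (x not in live set ['y'])
Stmt 4 'u = x + 4': DEAD (u not in live set ['y'])
Stmt 5 'a = u': DEAD (a not in live set ['y'])
Stmt 6 'return y': KEEP (return); live-in = ['y']
Removed statement numbers: [3, 4, 5]
Surviving IR:
  b = 8
  y = b + b
  return y

Answer: 3 4 5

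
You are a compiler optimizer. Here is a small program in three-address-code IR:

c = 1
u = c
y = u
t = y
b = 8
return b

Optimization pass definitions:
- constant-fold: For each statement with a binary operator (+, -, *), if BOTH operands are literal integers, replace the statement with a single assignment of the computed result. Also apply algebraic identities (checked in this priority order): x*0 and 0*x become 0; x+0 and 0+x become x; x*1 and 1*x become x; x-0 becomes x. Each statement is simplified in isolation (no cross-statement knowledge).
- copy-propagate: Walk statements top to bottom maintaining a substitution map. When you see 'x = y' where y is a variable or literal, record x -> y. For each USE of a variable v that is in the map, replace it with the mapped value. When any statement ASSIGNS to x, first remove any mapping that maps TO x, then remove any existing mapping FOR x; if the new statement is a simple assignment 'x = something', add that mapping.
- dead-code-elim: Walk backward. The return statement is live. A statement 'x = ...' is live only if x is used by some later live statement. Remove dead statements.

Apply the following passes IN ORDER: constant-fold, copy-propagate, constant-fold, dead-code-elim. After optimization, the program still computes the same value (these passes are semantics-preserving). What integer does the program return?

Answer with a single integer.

Answer: 8

Derivation:
Initial IR:
  c = 1
  u = c
  y = u
  t = y
  b = 8
  return b
After constant-fold (6 stmts):
  c = 1
  u = c
  y = u
  t = y
  b = 8
  return b
After copy-propagate (6 stmts):
  c = 1
  u = 1
  y = 1
  t = 1
  b = 8
  return 8
After constant-fold (6 stmts):
  c = 1
  u = 1
  y = 1
  t = 1
  b = 8
  return 8
After dead-code-elim (1 stmts):
  return 8
Evaluate:
  c = 1  =>  c = 1
  u = c  =>  u = 1
  y = u  =>  y = 1
  t = y  =>  t = 1
  b = 8  =>  b = 8
  return b = 8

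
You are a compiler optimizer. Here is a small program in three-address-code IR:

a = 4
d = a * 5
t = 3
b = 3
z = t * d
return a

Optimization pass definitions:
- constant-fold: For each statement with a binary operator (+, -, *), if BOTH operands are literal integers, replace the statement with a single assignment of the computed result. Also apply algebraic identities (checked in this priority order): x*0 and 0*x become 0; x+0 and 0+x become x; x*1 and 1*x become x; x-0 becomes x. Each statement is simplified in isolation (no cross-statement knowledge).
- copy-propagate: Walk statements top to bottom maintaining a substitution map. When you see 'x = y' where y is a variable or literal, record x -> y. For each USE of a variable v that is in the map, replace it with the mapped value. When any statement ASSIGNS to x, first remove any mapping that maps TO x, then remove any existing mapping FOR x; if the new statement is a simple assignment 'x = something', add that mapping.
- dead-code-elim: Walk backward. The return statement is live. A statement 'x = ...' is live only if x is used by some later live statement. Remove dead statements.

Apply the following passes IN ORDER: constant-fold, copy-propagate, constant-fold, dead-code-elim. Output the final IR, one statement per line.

Answer: return 4

Derivation:
Initial IR:
  a = 4
  d = a * 5
  t = 3
  b = 3
  z = t * d
  return a
After constant-fold (6 stmts):
  a = 4
  d = a * 5
  t = 3
  b = 3
  z = t * d
  return a
After copy-propagate (6 stmts):
  a = 4
  d = 4 * 5
  t = 3
  b = 3
  z = 3 * d
  return 4
After constant-fold (6 stmts):
  a = 4
  d = 20
  t = 3
  b = 3
  z = 3 * d
  return 4
After dead-code-elim (1 stmts):
  return 4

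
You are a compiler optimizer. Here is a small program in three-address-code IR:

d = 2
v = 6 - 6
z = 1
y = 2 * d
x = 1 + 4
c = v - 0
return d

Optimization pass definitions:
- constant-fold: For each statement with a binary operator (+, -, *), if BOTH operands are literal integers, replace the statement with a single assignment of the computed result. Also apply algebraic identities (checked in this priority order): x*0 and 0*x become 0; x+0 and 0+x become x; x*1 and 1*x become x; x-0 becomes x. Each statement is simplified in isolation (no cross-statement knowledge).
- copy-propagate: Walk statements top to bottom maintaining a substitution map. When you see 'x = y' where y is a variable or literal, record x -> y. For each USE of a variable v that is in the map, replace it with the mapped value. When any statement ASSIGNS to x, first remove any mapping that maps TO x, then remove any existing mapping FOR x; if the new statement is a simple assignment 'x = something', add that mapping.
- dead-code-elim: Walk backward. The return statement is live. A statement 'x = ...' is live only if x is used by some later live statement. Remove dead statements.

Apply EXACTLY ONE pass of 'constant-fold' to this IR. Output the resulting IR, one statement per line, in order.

Answer: d = 2
v = 0
z = 1
y = 2 * d
x = 5
c = v
return d

Derivation:
Applying constant-fold statement-by-statement:
  [1] d = 2  (unchanged)
  [2] v = 6 - 6  -> v = 0
  [3] z = 1  (unchanged)
  [4] y = 2 * d  (unchanged)
  [5] x = 1 + 4  -> x = 5
  [6] c = v - 0  -> c = v
  [7] return d  (unchanged)
Result (7 stmts):
  d = 2
  v = 0
  z = 1
  y = 2 * d
  x = 5
  c = v
  return d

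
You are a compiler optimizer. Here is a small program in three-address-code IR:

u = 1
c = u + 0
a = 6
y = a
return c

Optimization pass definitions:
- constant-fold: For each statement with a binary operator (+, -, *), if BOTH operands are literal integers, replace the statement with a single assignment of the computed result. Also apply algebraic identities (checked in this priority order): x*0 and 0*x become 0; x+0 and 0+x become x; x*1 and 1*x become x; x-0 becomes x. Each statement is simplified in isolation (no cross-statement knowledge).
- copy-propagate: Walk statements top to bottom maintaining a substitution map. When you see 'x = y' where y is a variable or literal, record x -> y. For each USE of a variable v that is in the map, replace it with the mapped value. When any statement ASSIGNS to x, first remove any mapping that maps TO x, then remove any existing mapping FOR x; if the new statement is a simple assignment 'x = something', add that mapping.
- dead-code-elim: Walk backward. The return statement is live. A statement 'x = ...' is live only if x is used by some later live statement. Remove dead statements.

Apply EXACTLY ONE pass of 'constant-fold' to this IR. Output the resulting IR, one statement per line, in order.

Answer: u = 1
c = u
a = 6
y = a
return c

Derivation:
Applying constant-fold statement-by-statement:
  [1] u = 1  (unchanged)
  [2] c = u + 0  -> c = u
  [3] a = 6  (unchanged)
  [4] y = a  (unchanged)
  [5] return c  (unchanged)
Result (5 stmts):
  u = 1
  c = u
  a = 6
  y = a
  return c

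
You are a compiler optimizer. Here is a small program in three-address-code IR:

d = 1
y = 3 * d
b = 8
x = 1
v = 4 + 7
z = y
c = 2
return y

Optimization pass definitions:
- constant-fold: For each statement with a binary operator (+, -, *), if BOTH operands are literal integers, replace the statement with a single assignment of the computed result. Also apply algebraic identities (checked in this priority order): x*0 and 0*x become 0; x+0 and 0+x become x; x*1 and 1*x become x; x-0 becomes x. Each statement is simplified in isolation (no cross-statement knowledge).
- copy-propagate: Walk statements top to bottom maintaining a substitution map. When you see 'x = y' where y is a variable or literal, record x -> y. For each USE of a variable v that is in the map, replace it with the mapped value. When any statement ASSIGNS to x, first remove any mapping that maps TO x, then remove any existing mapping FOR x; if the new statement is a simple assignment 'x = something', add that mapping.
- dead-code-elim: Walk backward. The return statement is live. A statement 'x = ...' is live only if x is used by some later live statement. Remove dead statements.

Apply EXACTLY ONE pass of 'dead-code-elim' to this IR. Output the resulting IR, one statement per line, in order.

Answer: d = 1
y = 3 * d
return y

Derivation:
Applying dead-code-elim statement-by-statement:
  [8] return y  -> KEEP (return); live=['y']
  [7] c = 2  -> DEAD (c not live)
  [6] z = y  -> DEAD (z not live)
  [5] v = 4 + 7  -> DEAD (v not live)
  [4] x = 1  -> DEAD (x not live)
  [3] b = 8  -> DEAD (b not live)
  [2] y = 3 * d  -> KEEP; live=['d']
  [1] d = 1  -> KEEP; live=[]
Result (3 stmts):
  d = 1
  y = 3 * d
  return y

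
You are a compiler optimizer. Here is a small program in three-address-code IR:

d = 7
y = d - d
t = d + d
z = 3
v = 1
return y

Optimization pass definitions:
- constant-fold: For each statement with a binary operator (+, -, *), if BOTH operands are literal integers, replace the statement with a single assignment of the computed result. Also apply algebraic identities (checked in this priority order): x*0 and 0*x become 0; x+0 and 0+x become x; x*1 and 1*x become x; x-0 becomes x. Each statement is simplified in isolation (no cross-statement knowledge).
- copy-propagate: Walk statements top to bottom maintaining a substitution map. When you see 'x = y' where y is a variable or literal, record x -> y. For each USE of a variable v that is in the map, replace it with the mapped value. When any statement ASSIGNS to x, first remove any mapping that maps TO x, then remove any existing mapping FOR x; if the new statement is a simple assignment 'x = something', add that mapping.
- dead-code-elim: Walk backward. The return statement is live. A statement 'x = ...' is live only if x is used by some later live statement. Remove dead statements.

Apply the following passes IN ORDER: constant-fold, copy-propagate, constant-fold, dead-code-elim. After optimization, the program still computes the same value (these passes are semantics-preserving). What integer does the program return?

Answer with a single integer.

Answer: 0

Derivation:
Initial IR:
  d = 7
  y = d - d
  t = d + d
  z = 3
  v = 1
  return y
After constant-fold (6 stmts):
  d = 7
  y = d - d
  t = d + d
  z = 3
  v = 1
  return y
After copy-propagate (6 stmts):
  d = 7
  y = 7 - 7
  t = 7 + 7
  z = 3
  v = 1
  return y
After constant-fold (6 stmts):
  d = 7
  y = 0
  t = 14
  z = 3
  v = 1
  return y
After dead-code-elim (2 stmts):
  y = 0
  return y
Evaluate:
  d = 7  =>  d = 7
  y = d - d  =>  y = 0
  t = d + d  =>  t = 14
  z = 3  =>  z = 3
  v = 1  =>  v = 1
  return y = 0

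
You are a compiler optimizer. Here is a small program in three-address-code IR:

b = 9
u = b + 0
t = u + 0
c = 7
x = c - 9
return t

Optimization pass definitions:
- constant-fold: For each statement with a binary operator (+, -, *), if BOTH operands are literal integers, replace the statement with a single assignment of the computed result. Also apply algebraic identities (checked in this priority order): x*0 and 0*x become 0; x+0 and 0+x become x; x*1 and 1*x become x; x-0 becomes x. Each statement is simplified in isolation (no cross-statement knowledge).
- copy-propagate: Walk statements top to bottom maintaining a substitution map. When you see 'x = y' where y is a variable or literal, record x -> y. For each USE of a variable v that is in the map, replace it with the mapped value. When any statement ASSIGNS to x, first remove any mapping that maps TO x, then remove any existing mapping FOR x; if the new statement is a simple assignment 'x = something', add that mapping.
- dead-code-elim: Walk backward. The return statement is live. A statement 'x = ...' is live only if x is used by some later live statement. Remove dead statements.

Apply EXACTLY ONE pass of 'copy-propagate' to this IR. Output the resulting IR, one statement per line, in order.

Answer: b = 9
u = 9 + 0
t = u + 0
c = 7
x = 7 - 9
return t

Derivation:
Applying copy-propagate statement-by-statement:
  [1] b = 9  (unchanged)
  [2] u = b + 0  -> u = 9 + 0
  [3] t = u + 0  (unchanged)
  [4] c = 7  (unchanged)
  [5] x = c - 9  -> x = 7 - 9
  [6] return t  (unchanged)
Result (6 stmts):
  b = 9
  u = 9 + 0
  t = u + 0
  c = 7
  x = 7 - 9
  return t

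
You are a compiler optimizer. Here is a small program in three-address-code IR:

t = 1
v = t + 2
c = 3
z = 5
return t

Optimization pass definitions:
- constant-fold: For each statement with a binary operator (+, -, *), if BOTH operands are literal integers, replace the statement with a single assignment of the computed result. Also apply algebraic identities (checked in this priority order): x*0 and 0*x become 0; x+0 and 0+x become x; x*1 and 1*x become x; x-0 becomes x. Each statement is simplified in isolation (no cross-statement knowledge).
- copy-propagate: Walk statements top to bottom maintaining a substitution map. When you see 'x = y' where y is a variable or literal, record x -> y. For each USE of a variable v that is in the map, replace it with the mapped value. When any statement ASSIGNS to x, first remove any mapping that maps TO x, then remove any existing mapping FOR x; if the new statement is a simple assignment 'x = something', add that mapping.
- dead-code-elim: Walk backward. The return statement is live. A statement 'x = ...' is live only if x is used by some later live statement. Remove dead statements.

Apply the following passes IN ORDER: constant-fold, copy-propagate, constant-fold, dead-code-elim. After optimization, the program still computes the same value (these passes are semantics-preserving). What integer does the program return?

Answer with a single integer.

Answer: 1

Derivation:
Initial IR:
  t = 1
  v = t + 2
  c = 3
  z = 5
  return t
After constant-fold (5 stmts):
  t = 1
  v = t + 2
  c = 3
  z = 5
  return t
After copy-propagate (5 stmts):
  t = 1
  v = 1 + 2
  c = 3
  z = 5
  return 1
After constant-fold (5 stmts):
  t = 1
  v = 3
  c = 3
  z = 5
  return 1
After dead-code-elim (1 stmts):
  return 1
Evaluate:
  t = 1  =>  t = 1
  v = t + 2  =>  v = 3
  c = 3  =>  c = 3
  z = 5  =>  z = 5
  return t = 1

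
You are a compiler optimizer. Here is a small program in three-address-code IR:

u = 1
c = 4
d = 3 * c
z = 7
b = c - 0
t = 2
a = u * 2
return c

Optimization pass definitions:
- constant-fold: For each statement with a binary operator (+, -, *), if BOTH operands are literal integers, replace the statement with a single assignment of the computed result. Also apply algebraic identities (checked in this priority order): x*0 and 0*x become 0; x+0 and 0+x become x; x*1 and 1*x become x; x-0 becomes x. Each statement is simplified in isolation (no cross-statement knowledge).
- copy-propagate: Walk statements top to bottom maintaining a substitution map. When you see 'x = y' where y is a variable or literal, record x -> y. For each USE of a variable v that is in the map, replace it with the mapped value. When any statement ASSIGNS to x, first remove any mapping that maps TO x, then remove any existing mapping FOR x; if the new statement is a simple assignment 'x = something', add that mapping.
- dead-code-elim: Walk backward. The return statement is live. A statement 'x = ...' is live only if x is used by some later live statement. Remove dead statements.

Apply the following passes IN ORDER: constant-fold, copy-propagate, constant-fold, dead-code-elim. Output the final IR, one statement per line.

Initial IR:
  u = 1
  c = 4
  d = 3 * c
  z = 7
  b = c - 0
  t = 2
  a = u * 2
  return c
After constant-fold (8 stmts):
  u = 1
  c = 4
  d = 3 * c
  z = 7
  b = c
  t = 2
  a = u * 2
  return c
After copy-propagate (8 stmts):
  u = 1
  c = 4
  d = 3 * 4
  z = 7
  b = 4
  t = 2
  a = 1 * 2
  return 4
After constant-fold (8 stmts):
  u = 1
  c = 4
  d = 12
  z = 7
  b = 4
  t = 2
  a = 2
  return 4
After dead-code-elim (1 stmts):
  return 4

Answer: return 4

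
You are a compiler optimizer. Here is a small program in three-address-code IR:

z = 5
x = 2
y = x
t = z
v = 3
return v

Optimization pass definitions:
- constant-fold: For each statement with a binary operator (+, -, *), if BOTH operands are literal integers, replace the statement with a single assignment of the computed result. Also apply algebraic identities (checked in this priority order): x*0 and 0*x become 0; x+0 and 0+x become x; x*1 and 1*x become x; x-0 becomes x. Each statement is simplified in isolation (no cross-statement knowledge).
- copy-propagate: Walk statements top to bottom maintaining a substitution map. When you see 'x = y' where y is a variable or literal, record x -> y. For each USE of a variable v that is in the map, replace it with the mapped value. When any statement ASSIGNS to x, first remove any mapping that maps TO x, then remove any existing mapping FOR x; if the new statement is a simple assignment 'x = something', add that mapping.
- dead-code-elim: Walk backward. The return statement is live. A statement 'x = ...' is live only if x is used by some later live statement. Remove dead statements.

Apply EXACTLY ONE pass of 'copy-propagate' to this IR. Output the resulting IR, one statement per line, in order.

Applying copy-propagate statement-by-statement:
  [1] z = 5  (unchanged)
  [2] x = 2  (unchanged)
  [3] y = x  -> y = 2
  [4] t = z  -> t = 5
  [5] v = 3  (unchanged)
  [6] return v  -> return 3
Result (6 stmts):
  z = 5
  x = 2
  y = 2
  t = 5
  v = 3
  return 3

Answer: z = 5
x = 2
y = 2
t = 5
v = 3
return 3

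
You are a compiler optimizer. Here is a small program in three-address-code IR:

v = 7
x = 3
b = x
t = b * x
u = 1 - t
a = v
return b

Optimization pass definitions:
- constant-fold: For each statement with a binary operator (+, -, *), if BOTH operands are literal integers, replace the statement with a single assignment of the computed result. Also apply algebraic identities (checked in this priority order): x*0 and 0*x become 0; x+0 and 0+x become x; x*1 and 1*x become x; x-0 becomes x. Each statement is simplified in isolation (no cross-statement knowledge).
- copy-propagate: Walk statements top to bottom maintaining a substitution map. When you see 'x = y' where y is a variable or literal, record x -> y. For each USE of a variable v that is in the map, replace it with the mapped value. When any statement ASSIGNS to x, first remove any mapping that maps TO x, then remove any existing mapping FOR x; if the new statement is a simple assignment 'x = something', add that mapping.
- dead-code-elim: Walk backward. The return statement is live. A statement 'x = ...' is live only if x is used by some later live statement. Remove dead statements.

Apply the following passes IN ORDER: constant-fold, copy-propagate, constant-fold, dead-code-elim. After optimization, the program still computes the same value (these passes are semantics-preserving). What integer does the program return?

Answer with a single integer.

Answer: 3

Derivation:
Initial IR:
  v = 7
  x = 3
  b = x
  t = b * x
  u = 1 - t
  a = v
  return b
After constant-fold (7 stmts):
  v = 7
  x = 3
  b = x
  t = b * x
  u = 1 - t
  a = v
  return b
After copy-propagate (7 stmts):
  v = 7
  x = 3
  b = 3
  t = 3 * 3
  u = 1 - t
  a = 7
  return 3
After constant-fold (7 stmts):
  v = 7
  x = 3
  b = 3
  t = 9
  u = 1 - t
  a = 7
  return 3
After dead-code-elim (1 stmts):
  return 3
Evaluate:
  v = 7  =>  v = 7
  x = 3  =>  x = 3
  b = x  =>  b = 3
  t = b * x  =>  t = 9
  u = 1 - t  =>  u = -8
  a = v  =>  a = 7
  return b = 3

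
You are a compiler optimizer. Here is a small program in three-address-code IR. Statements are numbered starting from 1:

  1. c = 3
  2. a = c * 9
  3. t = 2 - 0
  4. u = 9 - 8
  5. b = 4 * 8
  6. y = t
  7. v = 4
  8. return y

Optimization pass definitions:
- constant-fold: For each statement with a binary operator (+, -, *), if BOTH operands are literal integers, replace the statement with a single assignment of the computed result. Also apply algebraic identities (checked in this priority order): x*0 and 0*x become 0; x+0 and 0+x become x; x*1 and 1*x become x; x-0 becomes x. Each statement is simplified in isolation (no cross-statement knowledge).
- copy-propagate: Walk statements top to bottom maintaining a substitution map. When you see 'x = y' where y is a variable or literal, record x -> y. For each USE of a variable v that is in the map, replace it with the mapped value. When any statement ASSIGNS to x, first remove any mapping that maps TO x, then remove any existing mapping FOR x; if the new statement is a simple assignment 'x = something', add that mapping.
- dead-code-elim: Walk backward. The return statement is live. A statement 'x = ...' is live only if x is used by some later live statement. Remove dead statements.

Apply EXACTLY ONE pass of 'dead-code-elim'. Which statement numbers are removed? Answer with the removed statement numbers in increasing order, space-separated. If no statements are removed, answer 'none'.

Backward liveness scan:
Stmt 1 'c = 3': DEAD (c not in live set [])
Stmt 2 'a = c * 9': DEAD (a not in live set [])
Stmt 3 't = 2 - 0': KEEP (t is live); live-in = []
Stmt 4 'u = 9 - 8': DEAD (u not in live set ['t'])
Stmt 5 'b = 4 * 8': DEAD (b not in live set ['t'])
Stmt 6 'y = t': KEEP (y is live); live-in = ['t']
Stmt 7 'v = 4': DEAD (v not in live set ['y'])
Stmt 8 'return y': KEEP (return); live-in = ['y']
Removed statement numbers: [1, 2, 4, 5, 7]
Surviving IR:
  t = 2 - 0
  y = t
  return y

Answer: 1 2 4 5 7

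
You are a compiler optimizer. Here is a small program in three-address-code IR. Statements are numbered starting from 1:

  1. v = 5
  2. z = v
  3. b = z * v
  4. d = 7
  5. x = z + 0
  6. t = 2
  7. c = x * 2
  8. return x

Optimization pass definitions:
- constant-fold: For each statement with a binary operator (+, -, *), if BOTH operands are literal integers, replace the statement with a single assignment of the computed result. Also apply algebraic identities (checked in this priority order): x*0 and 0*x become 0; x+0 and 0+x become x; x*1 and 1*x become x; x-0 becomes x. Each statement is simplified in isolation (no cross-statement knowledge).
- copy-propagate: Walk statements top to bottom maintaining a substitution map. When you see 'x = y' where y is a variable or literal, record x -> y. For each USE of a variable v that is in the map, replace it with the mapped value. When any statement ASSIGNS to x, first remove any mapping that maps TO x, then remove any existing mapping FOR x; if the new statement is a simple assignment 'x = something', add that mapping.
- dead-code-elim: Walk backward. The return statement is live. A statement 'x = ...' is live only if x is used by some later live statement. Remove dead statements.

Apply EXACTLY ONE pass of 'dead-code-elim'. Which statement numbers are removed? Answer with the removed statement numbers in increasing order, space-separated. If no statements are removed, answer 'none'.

Backward liveness scan:
Stmt 1 'v = 5': KEEP (v is live); live-in = []
Stmt 2 'z = v': KEEP (z is live); live-in = ['v']
Stmt 3 'b = z * v': DEAD (b not in live set ['z'])
Stmt 4 'd = 7': DEAD (d not in live set ['z'])
Stmt 5 'x = z + 0': KEEP (x is live); live-in = ['z']
Stmt 6 't = 2': DEAD (t not in live set ['x'])
Stmt 7 'c = x * 2': DEAD (c not in live set ['x'])
Stmt 8 'return x': KEEP (return); live-in = ['x']
Removed statement numbers: [3, 4, 6, 7]
Surviving IR:
  v = 5
  z = v
  x = z + 0
  return x

Answer: 3 4 6 7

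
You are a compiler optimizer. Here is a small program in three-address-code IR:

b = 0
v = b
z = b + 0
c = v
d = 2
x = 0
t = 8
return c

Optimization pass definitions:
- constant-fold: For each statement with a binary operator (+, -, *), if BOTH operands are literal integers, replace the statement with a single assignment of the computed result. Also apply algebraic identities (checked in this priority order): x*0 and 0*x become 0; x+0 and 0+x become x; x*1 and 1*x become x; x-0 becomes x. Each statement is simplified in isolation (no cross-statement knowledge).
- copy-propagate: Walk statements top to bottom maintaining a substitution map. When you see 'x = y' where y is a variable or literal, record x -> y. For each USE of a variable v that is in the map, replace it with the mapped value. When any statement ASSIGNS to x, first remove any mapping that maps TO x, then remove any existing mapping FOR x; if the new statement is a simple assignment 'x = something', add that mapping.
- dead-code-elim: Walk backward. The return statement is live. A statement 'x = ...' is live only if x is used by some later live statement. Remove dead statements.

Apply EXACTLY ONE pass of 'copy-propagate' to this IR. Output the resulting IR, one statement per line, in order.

Answer: b = 0
v = 0
z = 0 + 0
c = 0
d = 2
x = 0
t = 8
return 0

Derivation:
Applying copy-propagate statement-by-statement:
  [1] b = 0  (unchanged)
  [2] v = b  -> v = 0
  [3] z = b + 0  -> z = 0 + 0
  [4] c = v  -> c = 0
  [5] d = 2  (unchanged)
  [6] x = 0  (unchanged)
  [7] t = 8  (unchanged)
  [8] return c  -> return 0
Result (8 stmts):
  b = 0
  v = 0
  z = 0 + 0
  c = 0
  d = 2
  x = 0
  t = 8
  return 0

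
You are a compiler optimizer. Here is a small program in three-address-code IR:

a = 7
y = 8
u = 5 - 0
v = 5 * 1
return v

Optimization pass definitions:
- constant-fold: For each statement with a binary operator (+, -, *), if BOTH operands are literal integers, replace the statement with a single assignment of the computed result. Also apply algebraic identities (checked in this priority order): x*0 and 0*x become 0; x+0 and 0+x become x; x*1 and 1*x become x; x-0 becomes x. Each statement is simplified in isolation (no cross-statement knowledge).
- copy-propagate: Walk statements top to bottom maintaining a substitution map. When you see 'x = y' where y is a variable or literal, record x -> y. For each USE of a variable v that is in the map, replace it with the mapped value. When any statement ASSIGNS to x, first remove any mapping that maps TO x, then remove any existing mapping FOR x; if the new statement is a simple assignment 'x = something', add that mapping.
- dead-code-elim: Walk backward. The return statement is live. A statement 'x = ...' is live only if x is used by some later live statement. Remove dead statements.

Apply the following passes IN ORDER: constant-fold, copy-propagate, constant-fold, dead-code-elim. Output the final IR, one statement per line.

Initial IR:
  a = 7
  y = 8
  u = 5 - 0
  v = 5 * 1
  return v
After constant-fold (5 stmts):
  a = 7
  y = 8
  u = 5
  v = 5
  return v
After copy-propagate (5 stmts):
  a = 7
  y = 8
  u = 5
  v = 5
  return 5
After constant-fold (5 stmts):
  a = 7
  y = 8
  u = 5
  v = 5
  return 5
After dead-code-elim (1 stmts):
  return 5

Answer: return 5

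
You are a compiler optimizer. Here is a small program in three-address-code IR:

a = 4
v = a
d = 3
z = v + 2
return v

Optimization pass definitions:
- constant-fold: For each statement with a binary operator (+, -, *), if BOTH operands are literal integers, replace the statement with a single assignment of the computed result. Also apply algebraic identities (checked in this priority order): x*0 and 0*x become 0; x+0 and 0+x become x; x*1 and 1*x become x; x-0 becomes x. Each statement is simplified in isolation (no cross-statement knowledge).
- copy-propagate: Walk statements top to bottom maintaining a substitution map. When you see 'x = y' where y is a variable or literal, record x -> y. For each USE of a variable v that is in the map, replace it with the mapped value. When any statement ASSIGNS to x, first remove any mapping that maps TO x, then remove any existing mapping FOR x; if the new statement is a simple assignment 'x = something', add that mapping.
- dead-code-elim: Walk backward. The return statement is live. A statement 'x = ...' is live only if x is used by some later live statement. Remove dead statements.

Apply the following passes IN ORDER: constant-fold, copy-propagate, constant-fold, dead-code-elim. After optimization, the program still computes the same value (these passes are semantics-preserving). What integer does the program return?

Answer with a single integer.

Answer: 4

Derivation:
Initial IR:
  a = 4
  v = a
  d = 3
  z = v + 2
  return v
After constant-fold (5 stmts):
  a = 4
  v = a
  d = 3
  z = v + 2
  return v
After copy-propagate (5 stmts):
  a = 4
  v = 4
  d = 3
  z = 4 + 2
  return 4
After constant-fold (5 stmts):
  a = 4
  v = 4
  d = 3
  z = 6
  return 4
After dead-code-elim (1 stmts):
  return 4
Evaluate:
  a = 4  =>  a = 4
  v = a  =>  v = 4
  d = 3  =>  d = 3
  z = v + 2  =>  z = 6
  return v = 4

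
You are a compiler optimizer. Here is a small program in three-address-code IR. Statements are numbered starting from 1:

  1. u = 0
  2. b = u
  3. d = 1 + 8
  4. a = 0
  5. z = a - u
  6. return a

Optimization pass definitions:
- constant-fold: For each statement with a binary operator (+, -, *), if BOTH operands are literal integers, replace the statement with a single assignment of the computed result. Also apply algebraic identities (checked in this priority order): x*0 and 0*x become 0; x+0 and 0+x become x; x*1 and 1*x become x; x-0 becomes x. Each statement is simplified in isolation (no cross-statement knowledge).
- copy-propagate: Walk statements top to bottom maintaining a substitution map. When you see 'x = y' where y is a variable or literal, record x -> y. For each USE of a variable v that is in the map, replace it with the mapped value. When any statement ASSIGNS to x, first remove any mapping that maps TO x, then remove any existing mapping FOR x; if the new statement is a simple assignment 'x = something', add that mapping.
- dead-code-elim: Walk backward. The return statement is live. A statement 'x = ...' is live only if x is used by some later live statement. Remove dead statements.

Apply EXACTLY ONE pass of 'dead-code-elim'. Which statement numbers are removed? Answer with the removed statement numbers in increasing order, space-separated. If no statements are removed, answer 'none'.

Backward liveness scan:
Stmt 1 'u = 0': DEAD (u not in live set [])
Stmt 2 'b = u': DEAD (b not in live set [])
Stmt 3 'd = 1 + 8': DEAD (d not in live set [])
Stmt 4 'a = 0': KEEP (a is live); live-in = []
Stmt 5 'z = a - u': DEAD (z not in live set ['a'])
Stmt 6 'return a': KEEP (return); live-in = ['a']
Removed statement numbers: [1, 2, 3, 5]
Surviving IR:
  a = 0
  return a

Answer: 1 2 3 5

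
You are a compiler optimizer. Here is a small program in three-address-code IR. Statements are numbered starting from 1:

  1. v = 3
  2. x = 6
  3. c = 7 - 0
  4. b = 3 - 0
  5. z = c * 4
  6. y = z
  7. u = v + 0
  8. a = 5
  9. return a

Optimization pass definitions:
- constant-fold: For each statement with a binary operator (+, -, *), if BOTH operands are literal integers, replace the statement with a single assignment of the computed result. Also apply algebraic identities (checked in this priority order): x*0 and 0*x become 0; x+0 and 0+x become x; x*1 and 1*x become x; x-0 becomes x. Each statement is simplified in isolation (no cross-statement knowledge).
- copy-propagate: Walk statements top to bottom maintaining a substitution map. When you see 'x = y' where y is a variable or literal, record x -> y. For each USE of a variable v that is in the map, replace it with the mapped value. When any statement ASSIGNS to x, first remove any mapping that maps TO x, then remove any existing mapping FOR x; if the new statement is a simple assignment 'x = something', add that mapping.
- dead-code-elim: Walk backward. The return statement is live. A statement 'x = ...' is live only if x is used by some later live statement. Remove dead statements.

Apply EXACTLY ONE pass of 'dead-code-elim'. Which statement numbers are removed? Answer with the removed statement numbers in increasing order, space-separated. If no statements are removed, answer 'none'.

Answer: 1 2 3 4 5 6 7

Derivation:
Backward liveness scan:
Stmt 1 'v = 3': DEAD (v not in live set [])
Stmt 2 'x = 6': DEAD (x not in live set [])
Stmt 3 'c = 7 - 0': DEAD (c not in live set [])
Stmt 4 'b = 3 - 0': DEAD (b not in live set [])
Stmt 5 'z = c * 4': DEAD (z not in live set [])
Stmt 6 'y = z': DEAD (y not in live set [])
Stmt 7 'u = v + 0': DEAD (u not in live set [])
Stmt 8 'a = 5': KEEP (a is live); live-in = []
Stmt 9 'return a': KEEP (return); live-in = ['a']
Removed statement numbers: [1, 2, 3, 4, 5, 6, 7]
Surviving IR:
  a = 5
  return a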